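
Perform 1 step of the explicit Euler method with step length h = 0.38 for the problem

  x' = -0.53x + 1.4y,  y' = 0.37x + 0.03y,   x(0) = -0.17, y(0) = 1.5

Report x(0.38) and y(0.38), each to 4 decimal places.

Euler on (x,y): x_{n+1} = x_n + h·x', y_{n+1} = y_n + h·y'.
0.000000: (-0.170000, 1.500000); f=(2.190100, -0.017900) → (0.662238, 1.493198)
(x(0.38), y(0.38)) ≈ (0.6622, 1.4932)

0.6622, 1.4932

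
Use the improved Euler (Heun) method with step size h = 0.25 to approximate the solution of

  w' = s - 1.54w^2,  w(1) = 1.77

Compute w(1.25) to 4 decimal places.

Heun: k1 = f(s_n, w_n); k2 = f(s_n + h, w_n + h·k1); w_{n+1} = w_n + (h/2)·(k1 + k2).
s=1.000000, w=1.770000:
  k1 = f(1.000000, 1.770000) = -3.824666
  k2 = f(1.250000, 0.813834) = 0.230020
  w ← 1.770000 + (0.25/2)·(-3.824666 + 0.230020) = 1.320669
w(1.25) ≈ 1.3207

1.3207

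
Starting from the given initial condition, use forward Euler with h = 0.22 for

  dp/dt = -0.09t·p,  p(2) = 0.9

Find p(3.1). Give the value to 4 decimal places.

Euler: p_{n+1} = p_n + h·f(t_n, p_n).
t=2.000000, p=0.900000: f=-0.162000 → p ← 0.900000 + 0.22·(-0.162000) = 0.864360
t=2.220000, p=0.864360: f=-0.172699 → p ← 0.864360 + 0.22·(-0.172699) = 0.826366
t=2.440000, p=0.826366: f=-0.181470 → p ← 0.826366 + 0.22·(-0.181470) = 0.786443
t=2.660000, p=0.786443: f=-0.188274 → p ← 0.786443 + 0.22·(-0.188274) = 0.745022
t=2.880000, p=0.745022: f=-0.193110 → p ← 0.745022 + 0.22·(-0.193110) = 0.702538
p(3.1) ≈ 0.7025

0.7025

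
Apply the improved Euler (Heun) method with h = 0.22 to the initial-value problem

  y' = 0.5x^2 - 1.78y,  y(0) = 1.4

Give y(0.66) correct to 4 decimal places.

Heun: k1 = f(x_n, y_n); k2 = f(x_n + h, y_n + h·k1); y_{n+1} = y_n + (h/2)·(k1 + k2).
x=0.000000, y=1.400000:
  k1 = f(0.000000, 1.400000) = -2.492000
  k2 = f(0.220000, 0.851760) = -1.491933
  y ← 1.400000 + (0.22/2)·(-2.492000 + (-1.491933)) = 0.961767
x=0.220000, y=0.961767:
  k1 = f(0.220000, 0.961767) = -1.687746
  k2 = f(0.440000, 0.590463) = -0.954225
  y ← 0.961767 + (0.22/2)·(-1.687746 + (-0.954225)) = 0.671151
x=0.440000, y=0.671151:
  k1 = f(0.440000, 0.671151) = -1.097848
  k2 = f(0.660000, 0.429624) = -0.546931
  y ← 0.671151 + (0.22/2)·(-1.097848 + (-0.546931)) = 0.490225
y(0.66) ≈ 0.4902

0.4902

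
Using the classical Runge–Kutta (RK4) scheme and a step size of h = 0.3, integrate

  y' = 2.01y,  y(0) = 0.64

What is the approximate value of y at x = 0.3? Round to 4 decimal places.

RK4: k1 = f(x_n, y_n); k2 = f(x_n + h/2, y_n + (h/2)·k1); k3 = f(x_n + h/2, y_n + (h/2)·k2); k4 = f(x_n + h, y_n + h·k3); y_{n+1} = y_n + (h/6)·(k1 + 2k2 + 2k3 + k4).
x=0.000000, y=0.640000:
  k1 = f(0.000000, 0.640000) = 1.286400
  k2 = f(0.150000, 0.832960) = 1.674250
  k3 = f(0.150000, 0.891137) = 1.791186
  k4 = f(0.300000, 1.177356) = 2.366485
  y ← 0.640000 + (0.3/6)·(k1 + 2k2 + 2k3 + k4) = 1.169188
y(0.3) ≈ 1.1692

1.1692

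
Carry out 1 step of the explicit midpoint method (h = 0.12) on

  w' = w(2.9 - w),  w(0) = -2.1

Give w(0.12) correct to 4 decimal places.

Midpoint: k1 = f(t_n, w_n); k2 = f(t_n + h/2, w_n + (h/2)·k1); w_{n+1} = w_n + h·k2.
t=0.000000, w=-2.100000:
  k1 = f(0.000000, -2.100000) = -10.500000
  k2 = f(0.060000, -2.730000) = -15.369900
  w ← -2.100000 + 0.12·(-15.369900) = -3.944388
w(0.12) ≈ -3.9444

-3.9444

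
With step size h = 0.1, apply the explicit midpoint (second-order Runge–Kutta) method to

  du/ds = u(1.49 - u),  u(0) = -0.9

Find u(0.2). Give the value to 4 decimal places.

-1.5159

Midpoint: k1 = f(s_n, u_n); k2 = f(s_n + h/2, u_n + (h/2)·k1); u_{n+1} = u_n + h·k2.
s=0.000000, u=-0.900000:
  k1 = f(0.000000, -0.900000) = -2.151000
  k2 = f(0.050000, -1.007550) = -2.516407
  u ← -0.900000 + 0.1·(-2.516407) = -1.151641
s=0.100000, u=-1.151641:
  k1 = f(0.100000, -1.151641) = -3.042221
  k2 = f(0.150000, -1.303752) = -3.642358
  u ← -1.151641 + 0.1·(-3.642358) = -1.515876
u(0.2) ≈ -1.5159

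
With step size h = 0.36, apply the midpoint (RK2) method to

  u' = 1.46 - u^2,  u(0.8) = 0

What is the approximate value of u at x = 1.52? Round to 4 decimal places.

0.8405

Midpoint: k1 = f(x_n, u_n); k2 = f(x_n + h/2, u_n + (h/2)·k1); u_{n+1} = u_n + h·k2.
x=0.800000, u=0.000000:
  k1 = f(0.800000, 0.000000) = 1.460000
  k2 = f(0.980000, 0.262800) = 1.390936
  u ← 0.000000 + 0.36·1.390936 = 0.500737
x=1.160000, u=0.500737:
  k1 = f(1.160000, 0.500737) = 1.209262
  k2 = f(1.340000, 0.718404) = 0.943895
  u ← 0.500737 + 0.36·0.943895 = 0.840539
u(1.52) ≈ 0.8405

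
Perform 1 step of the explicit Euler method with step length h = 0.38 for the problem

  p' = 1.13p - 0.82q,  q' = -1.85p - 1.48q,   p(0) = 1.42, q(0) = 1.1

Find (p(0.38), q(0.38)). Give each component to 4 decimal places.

Euler on (p,q): p_{n+1} = p_n + h·p', q_{n+1} = q_n + h·q'.
0.000000: (1.420000, 1.100000); f=(0.702600, -4.255000) → (1.686988, -0.516900)
(p(0.38), q(0.38)) ≈ (1.6870, -0.5169)

1.6870, -0.5169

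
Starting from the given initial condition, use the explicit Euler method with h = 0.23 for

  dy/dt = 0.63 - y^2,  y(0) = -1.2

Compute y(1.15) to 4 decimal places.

-5.2844

Euler: y_{n+1} = y_n + h·f(t_n, y_n).
t=0.000000, y=-1.200000: f=-0.810000 → y ← -1.200000 + 0.23·(-0.810000) = -1.386300
t=0.230000, y=-1.386300: f=-1.291828 → y ← -1.386300 + 0.23·(-1.291828) = -1.683420
t=0.460000, y=-1.683420: f=-2.203904 → y ← -1.683420 + 0.23·(-2.203904) = -2.190318
t=0.690000, y=-2.190318: f=-4.167494 → y ← -2.190318 + 0.23·(-4.167494) = -3.148842
t=0.920000, y=-3.148842: f=-9.285206 → y ← -3.148842 + 0.23·(-9.285206) = -5.284439
y(1.15) ≈ -5.2844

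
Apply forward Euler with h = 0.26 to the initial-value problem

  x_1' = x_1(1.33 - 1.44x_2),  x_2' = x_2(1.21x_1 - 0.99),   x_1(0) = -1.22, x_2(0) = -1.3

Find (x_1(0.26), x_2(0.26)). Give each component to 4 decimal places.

-2.2357, -0.4664

Euler on (x_1,x_2): x_1_{n+1} = x_1_n + h·x_1', x_2_{n+1} = x_2_n + h·x_2'.
0.000000: (-1.220000, -1.300000); f=(-3.906440, 3.206060) → (-2.235674, -0.466424)
(x_1(0.26), x_2(0.26)) ≈ (-2.2357, -0.4664)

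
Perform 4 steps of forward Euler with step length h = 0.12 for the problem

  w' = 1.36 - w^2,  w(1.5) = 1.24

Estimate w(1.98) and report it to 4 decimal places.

Euler: w_{n+1} = w_n + h·f(s_n, w_n).
s=1.500000, w=1.240000: f=-0.177600 → w ← 1.240000 + 0.12·(-0.177600) = 1.218688
s=1.620000, w=1.218688: f=-0.125200 → w ← 1.218688 + 0.12·(-0.125200) = 1.203664
s=1.740000, w=1.203664: f=-0.088807 → w ← 1.203664 + 0.12·(-0.088807) = 1.193007
s=1.860000, w=1.193007: f=-0.063266 → w ← 1.193007 + 0.12·(-0.063266) = 1.185415
w(1.98) ≈ 1.1854

1.1854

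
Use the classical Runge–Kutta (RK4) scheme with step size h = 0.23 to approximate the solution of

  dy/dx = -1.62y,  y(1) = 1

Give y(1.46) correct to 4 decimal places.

0.4747

RK4: k1 = f(x_n, y_n); k2 = f(x_n + h/2, y_n + (h/2)·k1); k3 = f(x_n + h/2, y_n + (h/2)·k2); k4 = f(x_n + h, y_n + h·k3); y_{n+1} = y_n + (h/6)·(k1 + 2k2 + 2k3 + k4).
x=1.000000, y=1.000000:
  k1 = f(1.000000, 1.000000) = -1.620000
  k2 = f(1.115000, 0.813700) = -1.318194
  k3 = f(1.115000, 0.848408) = -1.374420
  k4 = f(1.230000, 0.683883) = -1.107891
  y ← 1.000000 + (0.23/6)·(k1 + 2k2 + 2k3 + k4) = 0.688997
x=1.230000, y=0.688997:
  k1 = f(1.230000, 0.688997) = -1.116175
  k2 = f(1.345000, 0.560637) = -0.908232
  k3 = f(1.345000, 0.584550) = -0.946972
  k4 = f(1.460000, 0.471194) = -0.763334
  y ← 0.688997 + (0.23/6)·(k1 + 2k2 + 2k3 + k4) = 0.474717
y(1.46) ≈ 0.4747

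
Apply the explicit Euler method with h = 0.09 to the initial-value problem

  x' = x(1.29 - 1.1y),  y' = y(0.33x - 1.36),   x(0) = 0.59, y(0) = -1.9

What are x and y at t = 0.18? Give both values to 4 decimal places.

Euler on (x,y): x_{n+1} = x_n + h·x', y_{n+1} = y_n + h·y'.
0.000000: (0.590000, -1.900000); f=(1.994200, 2.214070) → (0.769478, -1.700734)
0.090000: (0.769478, -1.700734); f=(2.432172, 1.881134) → (0.988373, -1.531432)
(x(0.18), y(0.18)) ≈ (0.9884, -1.5314)

0.9884, -1.5314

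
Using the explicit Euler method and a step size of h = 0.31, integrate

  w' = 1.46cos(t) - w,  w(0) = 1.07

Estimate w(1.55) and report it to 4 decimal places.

0.9206

Euler: w_{n+1} = w_n + h·f(t_n, w_n).
t=0.000000, w=1.070000: f=0.390000 → w ← 1.070000 + 0.31·0.390000 = 1.190900
t=0.310000, w=1.190900: f=0.199507 → w ← 1.190900 + 0.31·0.199507 = 1.252747
t=0.620000, w=1.252747: f=-0.064485 → w ← 1.252747 + 0.31·(-0.064485) = 1.232757
t=0.930000, w=1.232757: f=-0.359919 → w ← 1.232757 + 0.31·(-0.359919) = 1.121182
t=1.240000, w=1.121182: f=-0.646979 → w ← 1.121182 + 0.31·(-0.646979) = 0.920618
w(1.55) ≈ 0.9206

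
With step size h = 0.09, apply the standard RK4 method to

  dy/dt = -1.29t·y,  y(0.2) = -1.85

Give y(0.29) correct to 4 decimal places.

RK4: k1 = f(t_n, y_n); k2 = f(t_n + h/2, y_n + (h/2)·k1); k3 = f(t_n + h/2, y_n + (h/2)·k2); k4 = f(t_n + h, y_n + h·k3); y_{n+1} = y_n + (h/6)·(k1 + 2k2 + 2k3 + k4).
t=0.200000, y=-1.850000:
  k1 = f(0.200000, -1.850000) = 0.477300
  k2 = f(0.245000, -1.828522) = 0.577904
  k3 = f(0.245000, -1.823994) = 0.576473
  k4 = f(0.290000, -1.798117) = 0.672676
  y ← -1.850000 + (0.09/6)·(k1 + 2k2 + 2k3 + k4) = -1.798119
y(0.29) ≈ -1.7981

-1.7981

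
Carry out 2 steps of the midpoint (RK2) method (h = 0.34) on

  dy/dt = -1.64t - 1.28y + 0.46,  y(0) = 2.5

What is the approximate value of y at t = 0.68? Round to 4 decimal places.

0.9848

Midpoint: k1 = f(t_n, y_n); k2 = f(t_n + h/2, y_n + (h/2)·k1); y_{n+1} = y_n + h·k2.
t=0.000000, y=2.500000:
  k1 = f(0.000000, 2.500000) = -2.740000
  k2 = f(0.170000, 2.034200) = -2.422576
  y ← 2.500000 + 0.34·(-2.422576) = 1.676324
t=0.340000, y=1.676324:
  k1 = f(0.340000, 1.676324) = -2.243295
  k2 = f(0.510000, 1.294964) = -2.033954
  y ← 1.676324 + 0.34·(-2.033954) = 0.984780
y(0.68) ≈ 0.9848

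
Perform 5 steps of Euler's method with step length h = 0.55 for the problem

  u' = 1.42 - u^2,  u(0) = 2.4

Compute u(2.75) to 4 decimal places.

Euler: u_{n+1} = u_n + h·f(x_n, u_n).
x=0.000000, u=2.400000: f=-4.340000 → u ← 2.400000 + 0.55·(-4.340000) = 0.013000
x=0.550000, u=0.013000: f=1.419831 → u ← 0.013000 + 0.55·1.419831 = 0.793907
x=1.100000, u=0.793907: f=0.789712 → u ← 0.793907 + 0.55·0.789712 = 1.228248
x=1.650000, u=1.228248: f=-0.088594 → u ← 1.228248 + 0.55·(-0.088594) = 1.179522
x=2.200000, u=1.179522: f=0.028729 → u ← 1.179522 + 0.55·0.028729 = 1.195322
u(2.75) ≈ 1.1953

1.1953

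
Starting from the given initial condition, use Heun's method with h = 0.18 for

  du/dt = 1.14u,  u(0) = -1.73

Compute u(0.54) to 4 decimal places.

-3.1900

Heun: k1 = f(t_n, u_n); k2 = f(t_n + h, u_n + h·k1); u_{n+1} = u_n + (h/2)·(k1 + k2).
t=0.000000, u=-1.730000:
  k1 = f(0.000000, -1.730000) = -1.972200
  k2 = f(0.180000, -2.084996) = -2.376895
  u ← -1.730000 + (0.18/2)·(-1.972200 + (-2.376895)) = -2.121419
t=0.180000, u=-2.121419:
  k1 = f(0.180000, -2.121419) = -2.418417
  k2 = f(0.360000, -2.556734) = -2.914676
  u ← -2.121419 + (0.18/2)·(-2.418417 + (-2.914676)) = -2.601397
t=0.360000, u=-2.601397:
  k1 = f(0.360000, -2.601397) = -2.965593
  k2 = f(0.540000, -3.135204) = -3.574132
  u ← -2.601397 + (0.18/2)·(-2.965593 + (-3.574132)) = -3.189972
u(0.54) ≈ -3.1900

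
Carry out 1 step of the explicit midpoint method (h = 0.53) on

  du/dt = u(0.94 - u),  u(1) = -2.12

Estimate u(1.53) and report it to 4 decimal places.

Midpoint: k1 = f(t_n, u_n); k2 = f(t_n + h/2, u_n + (h/2)·k1); u_{n+1} = u_n + h·k2.
t=1.000000, u=-2.120000:
  k1 = f(1.000000, -2.120000) = -6.487200
  k2 = f(1.265000, -3.839108) = -18.347512
  u ← -2.120000 + 0.53·(-18.347512) = -11.844181
u(1.53) ≈ -11.8442

-11.8442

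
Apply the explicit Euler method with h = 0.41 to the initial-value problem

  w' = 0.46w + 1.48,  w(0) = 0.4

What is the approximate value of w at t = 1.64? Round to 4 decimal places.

Euler: w_{n+1} = w_n + h·f(t_n, w_n).
t=0.000000, w=0.400000: f=1.664000 → w ← 0.400000 + 0.41·1.664000 = 1.082240
t=0.410000, w=1.082240: f=1.977830 → w ← 1.082240 + 0.41·1.977830 = 1.893150
t=0.820000, w=1.893150: f=2.350849 → w ← 1.893150 + 0.41·2.350849 = 2.856999
t=1.230000, w=2.856999: f=2.794219 → w ← 2.856999 + 0.41·2.794219 = 4.002629
w(1.64) ≈ 4.0026

4.0026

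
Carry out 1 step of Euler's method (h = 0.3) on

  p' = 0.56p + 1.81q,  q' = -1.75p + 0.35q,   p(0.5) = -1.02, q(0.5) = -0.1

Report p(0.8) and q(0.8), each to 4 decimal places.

-1.2457, 0.4250

Euler on (p,q): p_{n+1} = p_n + h·p', q_{n+1} = q_n + h·q'.
0.500000: (-1.020000, -0.100000); f=(-0.752200, 1.750000) → (-1.245660, 0.425000)
(p(0.8), q(0.8)) ≈ (-1.2457, 0.4250)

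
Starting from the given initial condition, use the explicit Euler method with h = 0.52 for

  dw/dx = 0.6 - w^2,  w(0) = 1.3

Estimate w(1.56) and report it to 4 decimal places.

0.7728

Euler: w_{n+1} = w_n + h·f(x_n, w_n).
x=0.000000, w=1.300000: f=-1.090000 → w ← 1.300000 + 0.52·(-1.090000) = 0.733200
x=0.520000, w=0.733200: f=0.062418 → w ← 0.733200 + 0.52·0.062418 = 0.765657
x=1.040000, w=0.765657: f=0.013769 → w ← 0.765657 + 0.52·0.013769 = 0.772817
w(1.56) ≈ 0.7728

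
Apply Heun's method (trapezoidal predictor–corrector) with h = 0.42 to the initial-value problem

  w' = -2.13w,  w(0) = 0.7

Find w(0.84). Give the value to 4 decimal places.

Heun: k1 = f(x_n, w_n); k2 = f(x_n + h, w_n + h·k1); w_{n+1} = w_n + (h/2)·(k1 + k2).
x=0.000000, w=0.700000:
  k1 = f(0.000000, 0.700000) = -1.491000
  k2 = f(0.420000, 0.073780) = -0.157151
  w ← 0.700000 + (0.42/2)·(-1.491000 + (-0.157151)) = 0.353888
x=0.420000, w=0.353888:
  k1 = f(0.420000, 0.353888) = -0.753782
  k2 = f(0.840000, 0.037300) = -0.079449
  w ← 0.353888 + (0.42/2)·(-0.753782 + (-0.079449)) = 0.178910
w(0.84) ≈ 0.1789

0.1789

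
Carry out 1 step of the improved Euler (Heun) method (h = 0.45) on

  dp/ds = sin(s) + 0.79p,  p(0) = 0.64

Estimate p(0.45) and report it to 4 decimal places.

Heun: k1 = f(s_n, p_n); k2 = f(s_n + h, p_n + h·k1); p_{n+1} = p_n + (h/2)·(k1 + k2).
s=0.000000, p=0.640000:
  k1 = f(0.000000, 0.640000) = 0.505600
  k2 = f(0.450000, 0.867520) = 1.120306
  p ← 0.640000 + (0.45/2)·(0.505600 + 1.120306) = 1.005829
p(0.45) ≈ 1.0058

1.0058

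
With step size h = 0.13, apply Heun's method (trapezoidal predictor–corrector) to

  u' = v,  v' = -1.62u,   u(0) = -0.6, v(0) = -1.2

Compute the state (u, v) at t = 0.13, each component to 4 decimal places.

-0.7478, -1.0572

Heun on (u,v): k1 = f(t_n, state_n); k2 = f(t_n + h, state_n + h·k1); state_{n+1} = state_n + (h/2)·(k1 + k2).
0.000000: (-0.600000, -1.200000)
  k1 = (-1.200000, 0.972000)
  predictor → (-0.756000, -1.073640)
  k2 = (-1.073640, 1.224720)
  → (-0.747787, -1.057213)
(u(0.13), v(0.13)) ≈ (-0.7478, -1.0572)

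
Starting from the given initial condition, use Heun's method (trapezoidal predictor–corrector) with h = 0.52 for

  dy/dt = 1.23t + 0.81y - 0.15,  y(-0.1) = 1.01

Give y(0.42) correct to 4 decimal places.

1.5194

Heun: k1 = f(t_n, y_n); k2 = f(t_n + h, y_n + h·k1); y_{n+1} = y_n + (h/2)·(k1 + k2).
t=-0.100000, y=1.010000:
  k1 = f(-0.100000, 1.010000) = 0.545100
  k2 = f(0.420000, 1.293452) = 1.414296
  y ← 1.010000 + (0.52/2)·(0.545100 + 1.414296) = 1.519443
y(0.42) ≈ 1.5194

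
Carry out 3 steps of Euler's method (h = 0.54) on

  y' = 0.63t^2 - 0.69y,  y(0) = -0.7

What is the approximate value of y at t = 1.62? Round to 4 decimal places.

Euler: y_{n+1} = y_n + h·f(t_n, y_n).
t=0.000000, y=-0.700000: f=0.483000 → y ← -0.700000 + 0.54·0.483000 = -0.439180
t=0.540000, y=-0.439180: f=0.486742 → y ← -0.439180 + 0.54·0.486742 = -0.176339
t=1.080000, y=-0.176339: f=0.856506 → y ← -0.176339 + 0.54·0.856506 = 0.286174
y(1.62) ≈ 0.2862

0.2862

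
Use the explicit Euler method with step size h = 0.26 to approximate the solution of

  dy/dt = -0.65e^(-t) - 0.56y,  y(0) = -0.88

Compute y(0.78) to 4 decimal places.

-0.8840

Euler: y_{n+1} = y_n + h·f(t_n, y_n).
t=0.000000, y=-0.880000: f=-0.157200 → y ← -0.880000 + 0.26·(-0.157200) = -0.920872
t=0.260000, y=-0.920872: f=0.014505 → y ← -0.920872 + 0.26·0.014505 = -0.917101
t=0.520000, y=-0.917101: f=0.127138 → y ← -0.917101 + 0.26·0.127138 = -0.884045
y(0.78) ≈ -0.8840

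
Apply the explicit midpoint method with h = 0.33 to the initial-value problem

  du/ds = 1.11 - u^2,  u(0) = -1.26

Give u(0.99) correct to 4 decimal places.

Midpoint: k1 = f(s_n, u_n); k2 = f(s_n + h/2, u_n + (h/2)·k1); u_{n+1} = u_n + h·k2.
s=0.000000, u=-1.260000:
  k1 = f(0.000000, -1.260000) = -0.477600
  k2 = f(0.165000, -1.338804) = -0.682396
  u ← -1.260000 + 0.33·(-0.682396) = -1.485191
s=0.330000, u=-1.485191:
  k1 = f(0.330000, -1.485191) = -1.095792
  k2 = f(0.495000, -1.665996) = -1.665544
  u ← -1.485191 + 0.33·(-1.665544) = -2.034820
s=0.660000, u=-2.034820:
  k1 = f(0.660000, -2.034820) = -3.030493
  k2 = f(0.825000, -2.534852) = -5.315472
  u ← -2.034820 + 0.33·(-5.315472) = -3.788926
u(0.99) ≈ -3.7889

-3.7889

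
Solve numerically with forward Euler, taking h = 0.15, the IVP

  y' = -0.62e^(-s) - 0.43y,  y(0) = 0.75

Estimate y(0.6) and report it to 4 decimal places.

Euler: y_{n+1} = y_n + h·f(s_n, y_n).
s=0.000000, y=0.750000: f=-0.942500 → y ← 0.750000 + 0.15·(-0.942500) = 0.608625
s=0.150000, y=0.608625: f=-0.795348 → y ← 0.608625 + 0.15·(-0.795348) = 0.489323
s=0.300000, y=0.489323: f=-0.669716 → y ← 0.489323 + 0.15·(-0.669716) = 0.388865
s=0.450000, y=0.388865: f=-0.562542 → y ← 0.388865 + 0.15·(-0.562542) = 0.304484
y(0.6) ≈ 0.3045

0.3045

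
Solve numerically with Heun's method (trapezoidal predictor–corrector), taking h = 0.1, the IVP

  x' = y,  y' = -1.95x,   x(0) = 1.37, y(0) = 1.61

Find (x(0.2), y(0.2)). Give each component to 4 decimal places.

1.6356, 1.0183

Heun on (x,y): k1 = f(t_n, state_n); k2 = f(t_n + h, state_n + h·k1); state_{n+1} = state_n + (h/2)·(k1 + k2).
0.000000: (1.370000, 1.610000)
  k1 = (1.610000, -2.671500)
  predictor → (1.531000, 1.342850)
  k2 = (1.342850, -2.985450)
  → (1.517643, 1.327152)
0.100000: (1.517643, 1.327152)
  k1 = (1.327152, -2.959403)
  predictor → (1.650358, 1.031212)
  k2 = (1.031212, -3.218198)
  → (1.635561, 1.018272)
(x(0.2), y(0.2)) ≈ (1.6356, 1.0183)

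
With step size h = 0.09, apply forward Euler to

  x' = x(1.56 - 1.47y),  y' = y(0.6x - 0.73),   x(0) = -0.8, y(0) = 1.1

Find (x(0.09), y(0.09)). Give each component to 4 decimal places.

Euler on (x,y): x_{n+1} = x_n + h·x', y_{n+1} = y_n + h·y'.
0.000000: (-0.800000, 1.100000); f=(0.045600, -1.331000) → (-0.795896, 0.980210)
(x(0.09), y(0.09)) ≈ (-0.7959, 0.9802)

-0.7959, 0.9802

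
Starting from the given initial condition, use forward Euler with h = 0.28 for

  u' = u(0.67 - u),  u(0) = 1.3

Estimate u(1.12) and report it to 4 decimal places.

Euler: u_{n+1} = u_n + h·f(s_n, u_n).
s=0.000000, u=1.300000: f=-0.819000 → u ← 1.300000 + 0.28·(-0.819000) = 1.070680
s=0.280000, u=1.070680: f=-0.429000 → u ← 1.070680 + 0.28·(-0.429000) = 0.950560
s=0.560000, u=0.950560: f=-0.266689 → u ← 0.950560 + 0.28·(-0.266689) = 0.875887
s=0.840000, u=0.875887: f=-0.180334 → u ← 0.875887 + 0.28·(-0.180334) = 0.825394
u(1.12) ≈ 0.8254

0.8254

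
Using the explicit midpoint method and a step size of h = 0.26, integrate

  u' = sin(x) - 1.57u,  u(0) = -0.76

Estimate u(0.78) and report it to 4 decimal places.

Midpoint: k1 = f(x_n, u_n); k2 = f(x_n + h/2, u_n + (h/2)·k1); u_{n+1} = u_n + h·k2.
x=0.000000, u=-0.760000:
  k1 = f(0.000000, -0.760000) = 1.193200
  k2 = f(0.130000, -0.604884) = 1.079302
  u ← -0.760000 + 0.26·1.079302 = -0.479381
x=0.260000, u=-0.479381:
  k1 = f(0.260000, -0.479381) = 1.009709
  k2 = f(0.390000, -0.348119) = 0.926736
  u ← -0.479381 + 0.26·0.926736 = -0.238430
x=0.520000, u=-0.238430:
  k1 = f(0.520000, -0.238430) = 0.871216
  k2 = f(0.650000, -0.125172) = 0.801707
  u ← -0.238430 + 0.26·0.801707 = -0.029986
u(0.78) ≈ -0.0300

-0.0300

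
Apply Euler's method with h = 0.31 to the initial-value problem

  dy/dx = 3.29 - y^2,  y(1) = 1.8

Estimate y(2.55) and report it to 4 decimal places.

1.8138

Euler: y_{n+1} = y_n + h·f(x_n, y_n).
x=1.000000, y=1.800000: f=0.050000 → y ← 1.800000 + 0.31·0.050000 = 1.815500
x=1.310000, y=1.815500: f=-0.006040 → y ← 1.815500 + 0.31·(-0.006040) = 1.813628
x=1.620000, y=1.813628: f=0.000755 → y ← 1.813628 + 0.31·0.000755 = 1.813862
x=1.930000, y=1.813862: f=-0.000094 → y ← 1.813862 + 0.31·(-0.000094) = 1.813832
x=2.240000, y=1.813832: f=0.000012 → y ← 1.813832 + 0.31·0.000012 = 1.813836
y(2.55) ≈ 1.8138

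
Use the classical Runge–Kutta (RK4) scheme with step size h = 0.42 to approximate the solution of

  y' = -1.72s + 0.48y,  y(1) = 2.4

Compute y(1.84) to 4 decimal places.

RK4: k1 = f(s_n, y_n); k2 = f(s_n + h/2, y_n + (h/2)·k1); k3 = f(s_n + h/2, y_n + (h/2)·k2); k4 = f(s_n + h, y_n + h·k3); y_{n+1} = y_n + (h/6)·(k1 + 2k2 + 2k3 + k4).
s=1.000000, y=2.400000:
  k1 = f(1.000000, 2.400000) = -0.568000
  k2 = f(1.210000, 2.280720) = -0.986454
  k3 = f(1.210000, 2.192845) = -1.028635
  k4 = f(1.420000, 1.967973) = -1.497773
  y ← 2.400000 + (0.42/6)·(k1 + 2k2 + 2k3 + k4) = 1.973283
s=1.420000, y=1.973283:
  k1 = f(1.420000, 1.973283) = -1.495224
  k2 = f(1.630000, 1.659286) = -2.007143
  k3 = f(1.630000, 1.551784) = -2.058744
  k4 = f(1.840000, 1.108611) = -2.632667
  y ← 1.973283 + (0.42/6)·(k1 + 2k2 + 2k3 + k4) = 1.115107
y(1.84) ≈ 1.1151

1.1151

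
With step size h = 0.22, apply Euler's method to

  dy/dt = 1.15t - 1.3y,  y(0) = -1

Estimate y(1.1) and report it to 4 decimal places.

Euler: y_{n+1} = y_n + h·f(t_n, y_n).
t=0.000000, y=-1.000000: f=1.300000 → y ← -1.000000 + 0.22·1.300000 = -0.714000
t=0.220000, y=-0.714000: f=1.181200 → y ← -0.714000 + 0.22·1.181200 = -0.454136
t=0.440000, y=-0.454136: f=1.096377 → y ← -0.454136 + 0.22·1.096377 = -0.212933
t=0.660000, y=-0.212933: f=1.035813 → y ← -0.212933 + 0.22·1.035813 = 0.014946
t=0.880000, y=0.014946: f=0.992571 → y ← 0.014946 + 0.22·0.992571 = 0.233311
y(1.1) ≈ 0.2333

0.2333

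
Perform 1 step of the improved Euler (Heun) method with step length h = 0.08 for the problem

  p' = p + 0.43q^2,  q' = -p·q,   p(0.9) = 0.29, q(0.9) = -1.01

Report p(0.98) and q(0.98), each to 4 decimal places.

Heun on (p,q): k1 = f(t_n, state_n); k2 = f(t_n + h, state_n + h·k1); state_{n+1} = state_n + (h/2)·(k1 + k2).
0.900000: (0.290000, -1.010000)
  k1 = (0.728643, 0.292900)
  predictor → (0.348291, -0.986568)
  k2 = (0.766818, 0.343613)
  → (0.349818, -0.984539)
(p(0.98), q(0.98)) ≈ (0.3498, -0.9845)

0.3498, -0.9845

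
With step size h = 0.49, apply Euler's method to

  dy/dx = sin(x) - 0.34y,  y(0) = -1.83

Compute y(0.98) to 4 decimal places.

Euler: y_{n+1} = y_n + h·f(x_n, y_n).
x=0.000000, y=-1.830000: f=0.622200 → y ← -1.830000 + 0.49·0.622200 = -1.525122
x=0.490000, y=-1.525122: f=0.989167 → y ← -1.525122 + 0.49·0.989167 = -1.040430
y(0.98) ≈ -1.0404

-1.0404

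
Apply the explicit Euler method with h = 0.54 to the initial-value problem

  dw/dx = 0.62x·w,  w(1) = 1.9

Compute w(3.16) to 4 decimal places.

Euler: w_{n+1} = w_n + h·f(x_n, w_n).
x=1.000000, w=1.900000: f=1.178000 → w ← 1.900000 + 0.54·1.178000 = 2.536120
x=1.540000, w=2.536120: f=2.421487 → w ← 2.536120 + 0.54·2.421487 = 3.843723
x=2.080000, w=3.843723: f=4.956865 → w ← 3.843723 + 0.54·4.956865 = 6.520431
x=2.620000, w=6.520431: f=10.591787 → w ← 6.520431 + 0.54·10.591787 = 12.239996
w(3.16) ≈ 12.2400

12.2400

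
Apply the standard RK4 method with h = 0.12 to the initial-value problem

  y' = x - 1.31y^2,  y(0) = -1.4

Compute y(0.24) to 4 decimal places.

-2.4535

RK4: k1 = f(x_n, y_n); k2 = f(x_n + h/2, y_n + (h/2)·k1); k3 = f(x_n + h/2, y_n + (h/2)·k2); k4 = f(x_n + h, y_n + h·k3); y_{n+1} = y_n + (h/6)·(k1 + 2k2 + 2k3 + k4).
x=0.000000, y=-1.400000:
  k1 = f(0.000000, -1.400000) = -2.567600
  k2 = f(0.060000, -1.554056) = -3.103768
  k3 = f(0.060000, -1.586226) = -3.236108
  k4 = f(0.120000, -1.788333) = -4.069557
  y ← -1.400000 + (0.12/6)·(k1 + 2k2 + 2k3 + k4) = -1.786338
x=0.120000, y=-1.786338:
  k1 = f(0.120000, -1.786338) = -4.060215
  k2 = f(0.180000, -2.029951) = -5.218119
  k3 = f(0.180000, -2.099425) = -5.593939
  k4 = f(0.240000, -2.457611) = -7.672205
  y ← -1.786338 + (0.12/6)·(k1 + 2k2 + 2k3 + k4) = -2.453469
y(0.24) ≈ -2.4535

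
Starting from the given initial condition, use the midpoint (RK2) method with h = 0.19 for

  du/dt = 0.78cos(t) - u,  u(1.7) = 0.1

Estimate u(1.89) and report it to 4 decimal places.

Midpoint: k1 = f(t_n, u_n); k2 = f(t_n + h/2, u_n + (h/2)·k1); u_{n+1} = u_n + h·k2.
t=1.700000, u=0.100000:
  k1 = f(1.700000, 0.100000) = -0.200499
  k2 = f(1.795000, 0.080953) = -0.254370
  u ← 0.100000 + 0.19·(-0.254370) = 0.051670
u(1.89) ≈ 0.0517

0.0517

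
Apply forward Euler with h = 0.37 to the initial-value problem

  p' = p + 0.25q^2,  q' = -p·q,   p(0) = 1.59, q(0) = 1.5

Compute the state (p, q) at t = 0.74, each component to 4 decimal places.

Euler on (p,q): p_{n+1} = p_n + h·p', q_{n+1} = q_n + h·q'.
0.000000: (1.590000, 1.500000); f=(2.152500, -2.385000) → (2.386425, 0.617550)
0.370000: (2.386425, 0.617550); f=(2.481767, -1.473737) → (3.304679, 0.072267)
(p(0.74), q(0.74)) ≈ (3.3047, 0.0723)

3.3047, 0.0723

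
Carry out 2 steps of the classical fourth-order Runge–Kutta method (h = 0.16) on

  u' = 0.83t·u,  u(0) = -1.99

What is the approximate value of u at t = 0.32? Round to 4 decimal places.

-2.0764

RK4: k1 = f(t_n, u_n); k2 = f(t_n + h/2, u_n + (h/2)·k1); k3 = f(t_n + h/2, u_n + (h/2)·k2); k4 = f(t_n + h, u_n + h·k3); u_{n+1} = u_n + (h/6)·(k1 + 2k2 + 2k3 + k4).
t=0.000000, u=-1.990000:
  k1 = f(0.000000, -1.990000) = 0.000000
  k2 = f(0.080000, -1.990000) = -0.132136
  k3 = f(0.080000, -2.000571) = -0.132838
  k4 = f(0.160000, -2.011254) = -0.267095
  u ← -1.990000 + (0.16/6)·(k1 + 2k2 + 2k3 + k4) = -2.011254
t=0.160000, u=-2.011254:
  k1 = f(0.160000, -2.011254) = -0.267095
  k2 = f(0.240000, -2.032622) = -0.404898
  k3 = f(0.240000, -2.043646) = -0.407094
  k4 = f(0.320000, -2.076390) = -0.551489
  u ← -2.011254 + (0.16/6)·(k1 + 2k2 + 2k3 + k4) = -2.076390
u(0.32) ≈ -2.0764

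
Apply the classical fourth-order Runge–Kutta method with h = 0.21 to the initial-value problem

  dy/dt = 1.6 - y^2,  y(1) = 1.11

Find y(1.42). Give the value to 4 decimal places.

RK4: k1 = f(t_n, y_n); k2 = f(t_n + h/2, y_n + (h/2)·k1); k3 = f(t_n + h/2, y_n + (h/2)·k2); k4 = f(t_n + h, y_n + h·k3); y_{n+1} = y_n + (h/6)·(k1 + 2k2 + 2k3 + k4).
t=1.000000, y=1.110000:
  k1 = f(1.000000, 1.110000) = 0.367900
  k2 = f(1.105000, 1.148630) = 0.280650
  k3 = f(1.105000, 1.139468) = 0.301612
  k4 = f(1.210000, 1.173339) = 0.223277
  y ← 1.110000 + (0.21/6)·(k1 + 2k2 + 2k3 + k4) = 1.171450
t=1.210000, y=1.171450:
  k1 = f(1.210000, 1.171450) = 0.227706
  k2 = f(1.315000, 1.195359) = 0.171118
  k3 = f(1.315000, 1.189417) = 0.185287
  k4 = f(1.420000, 1.210360) = 0.135029
  y ← 1.171450 + (0.21/6)·(k1 + 2k2 + 2k3 + k4) = 1.209094
y(1.42) ≈ 1.2091

1.2091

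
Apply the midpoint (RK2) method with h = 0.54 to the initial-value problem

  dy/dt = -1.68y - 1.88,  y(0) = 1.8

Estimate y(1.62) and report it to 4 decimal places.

-0.7447

Midpoint: k1 = f(t_n, y_n); k2 = f(t_n + h/2, y_n + (h/2)·k1); y_{n+1} = y_n + h·k2.
t=0.000000, y=1.800000:
  k1 = f(0.000000, 1.800000) = -4.904000
  k2 = f(0.270000, 0.475920) = -2.679546
  y ← 1.800000 + 0.54·(-2.679546) = 0.353045
t=0.540000, y=0.353045:
  k1 = f(0.540000, 0.353045) = -2.473116
  k2 = f(0.810000, -0.314696) = -1.351311
  y ← 0.353045 + 0.54·(-1.351311) = -0.376662
t=1.080000, y=-0.376662:
  k1 = f(1.080000, -0.376662) = -1.247207
  k2 = f(1.350000, -0.713408) = -0.681474
  y ← -0.376662 + 0.54·(-0.681474) = -0.744658
y(1.62) ≈ -0.7447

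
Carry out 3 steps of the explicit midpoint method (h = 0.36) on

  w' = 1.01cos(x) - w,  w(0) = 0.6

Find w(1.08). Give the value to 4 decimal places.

0.7087

Midpoint: k1 = f(x_n, w_n); k2 = f(x_n + h/2, w_n + (h/2)·k1); w_{n+1} = w_n + h·k2.
x=0.000000, w=0.600000:
  k1 = f(0.000000, 0.600000) = 0.410000
  k2 = f(0.180000, 0.673800) = 0.319882
  w ← 0.600000 + 0.36·0.319882 = 0.715158
x=0.360000, w=0.715158:
  k1 = f(0.360000, 0.715158) = 0.230098
  k2 = f(0.540000, 0.756575) = 0.109711
  w ← 0.715158 + 0.36·0.109711 = 0.754653
x=0.720000, w=0.754653:
  k1 = f(0.720000, 0.754653) = 0.004670
  k2 = f(0.900000, 0.755494) = -0.127668
  w ← 0.754653 + 0.36·(-0.127668) = 0.708693
w(1.08) ≈ 0.7087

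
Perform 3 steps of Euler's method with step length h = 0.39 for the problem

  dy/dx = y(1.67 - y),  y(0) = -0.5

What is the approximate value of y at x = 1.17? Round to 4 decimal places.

-4.4106

Euler: y_{n+1} = y_n + h·f(x_n, y_n).
x=0.000000, y=-0.500000: f=-1.085000 → y ← -0.500000 + 0.39·(-1.085000) = -0.923150
x=0.390000, y=-0.923150: f=-2.393866 → y ← -0.923150 + 0.39·(-2.393866) = -1.856758
x=0.780000, y=-1.856758: f=-6.548336 → y ← -1.856758 + 0.39·(-6.548336) = -4.410609
y(1.17) ≈ -4.4106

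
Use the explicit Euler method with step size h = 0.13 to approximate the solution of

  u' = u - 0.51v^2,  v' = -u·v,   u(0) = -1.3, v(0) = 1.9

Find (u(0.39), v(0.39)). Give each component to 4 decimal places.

-3.0395, 3.5110

Euler on (u,v): u_{n+1} = u_n + h·u', v_{n+1} = v_n + h·v'.
0.000000: (-1.300000, 1.900000); f=(-3.141100, 2.470000) → (-1.708343, 2.221100)
0.130000: (-1.708343, 2.221100); f=(-4.224318, 3.794401) → (-2.257504, 2.714372)
0.260000: (-2.257504, 2.714372); f=(-6.015090, 6.127707) → (-3.039466, 3.510974)
(u(0.39), v(0.39)) ≈ (-3.0395, 3.5110)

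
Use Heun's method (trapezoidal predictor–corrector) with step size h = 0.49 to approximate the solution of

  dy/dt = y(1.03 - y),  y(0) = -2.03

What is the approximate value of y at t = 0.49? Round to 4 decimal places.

Heun: k1 = f(t_n, y_n); k2 = f(t_n + h, y_n + h·k1); y_{n+1} = y_n + (h/2)·(k1 + k2).
t=0.000000, y=-2.030000:
  k1 = f(0.000000, -2.030000) = -6.211800
  k2 = f(0.490000, -5.073782) = -30.969259
  y ← -2.030000 + (0.49/2)·(-6.211800 + (-30.969259)) = -11.139360
y(0.49) ≈ -11.1394

-11.1394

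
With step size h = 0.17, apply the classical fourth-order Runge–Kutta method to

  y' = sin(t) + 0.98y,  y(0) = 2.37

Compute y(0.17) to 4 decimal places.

RK4: k1 = f(t_n, y_n); k2 = f(t_n + h/2, y_n + (h/2)·k1); k3 = f(t_n + h/2, y_n + (h/2)·k2); k4 = f(t_n + h, y_n + h·k3); y_{n+1} = y_n + (h/6)·(k1 + 2k2 + 2k3 + k4).
t=0.000000, y=2.370000:
  k1 = f(0.000000, 2.370000) = 2.322600
  k2 = f(0.085000, 2.567421) = 2.600970
  k3 = f(0.085000, 2.591082) = 2.624159
  k4 = f(0.170000, 2.816107) = 2.928967
  y ← 2.370000 + (0.17/6)·(k1 + 2k2 + 2k3 + k4) = 2.814885
y(0.17) ≈ 2.8149

2.8149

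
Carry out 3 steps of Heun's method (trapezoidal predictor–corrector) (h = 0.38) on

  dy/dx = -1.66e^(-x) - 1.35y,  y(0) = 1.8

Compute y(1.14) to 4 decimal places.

Heun: k1 = f(x_n, y_n); k2 = f(x_n + h, y_n + h·k1); y_{n+1} = y_n + (h/2)·(k1 + k2).
x=0.000000, y=1.800000:
  k1 = f(0.000000, 1.800000) = -4.090000
  k2 = f(0.380000, 0.245800) = -1.467040
  y ← 1.800000 + (0.38/2)·(-4.090000 + (-1.467040)) = 0.744162
x=0.380000, y=0.744162:
  k1 = f(0.380000, 0.744162) = -2.139829
  k2 = f(0.760000, -0.068973) = -0.683213
  y ← 0.744162 + (0.38/2)·(-2.139829 + (-0.683213)) = 0.207784
x=0.760000, y=0.207784:
  k1 = f(0.760000, 0.207784) = -1.056835
  k2 = f(1.140000, -0.193813) = -0.269252
  y ← 0.207784 + (0.38/2)·(-1.056835 + (-0.269252)) = -0.044172
y(1.14) ≈ -0.0442

-0.0442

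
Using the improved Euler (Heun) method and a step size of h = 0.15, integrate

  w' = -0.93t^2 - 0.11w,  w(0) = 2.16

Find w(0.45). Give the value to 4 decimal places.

2.0262

Heun: k1 = f(t_n, w_n); k2 = f(t_n + h, w_n + h·k1); w_{n+1} = w_n + (h/2)·(k1 + k2).
t=0.000000, w=2.160000:
  k1 = f(0.000000, 2.160000) = -0.237600
  k2 = f(0.150000, 2.124360) = -0.254605
  w ← 2.160000 + (0.15/2)·(-0.237600 + (-0.254605)) = 2.123085
t=0.150000, w=2.123085:
  k1 = f(0.150000, 2.123085) = -0.254464
  k2 = f(0.300000, 2.084915) = -0.313041
  w ← 2.123085 + (0.15/2)·(-0.254464 + (-0.313041)) = 2.080522
t=0.300000, w=2.080522:
  k1 = f(0.300000, 2.080522) = -0.312557
  k2 = f(0.450000, 2.033638) = -0.412025
  w ← 2.080522 + (0.15/2)·(-0.312557 + (-0.412025)) = 2.026178
w(0.45) ≈ 2.0262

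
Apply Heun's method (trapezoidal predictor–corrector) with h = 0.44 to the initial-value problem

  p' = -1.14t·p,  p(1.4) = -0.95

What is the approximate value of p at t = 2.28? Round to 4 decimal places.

Heun: k1 = f(t_n, p_n); k2 = f(t_n + h, p_n + h·k1); p_{n+1} = p_n + (h/2)·(k1 + k2).
t=1.400000, p=-0.950000:
  k1 = f(1.400000, -0.950000) = 1.516200
  k2 = f(1.840000, -0.282872) = 0.593352
  p ← -0.950000 + (0.44/2)·(1.516200 + 0.593352) = -0.485898
t=1.840000, p=-0.485898:
  k1 = f(1.840000, -0.485898) = 1.019221
  k2 = f(2.280000, -0.037441) = 0.097318
  p ← -0.485898 + (0.44/2)·(1.019221 + 0.097318) = -0.240260
p(2.28) ≈ -0.2403

-0.2403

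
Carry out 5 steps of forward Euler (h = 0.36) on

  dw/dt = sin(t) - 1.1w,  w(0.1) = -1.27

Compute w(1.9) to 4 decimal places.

Euler: w_{n+1} = w_n + h·f(t_n, w_n).
t=0.100000, w=-1.270000: f=1.496833 → w ← -1.270000 + 0.36·1.496833 = -0.731140
t=0.460000, w=-0.731140: f=1.248202 → w ← -0.731140 + 0.36·1.248202 = -0.281787
t=0.820000, w=-0.281787: f=1.041112 → w ← -0.281787 + 0.36·1.041112 = 0.093013
t=1.180000, w=0.093013: f=0.822292 → w ← 0.093013 + 0.36·0.822292 = 0.389038
t=1.540000, w=0.389038: f=0.571584 → w ← 0.389038 + 0.36·0.571584 = 0.594808
w(1.9) ≈ 0.5948

0.5948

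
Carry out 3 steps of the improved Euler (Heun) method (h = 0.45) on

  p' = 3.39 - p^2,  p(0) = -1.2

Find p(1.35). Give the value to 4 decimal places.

1.3290

Heun: k1 = f(t_n, p_n); k2 = f(t_n + h, p_n + h·k1); p_{n+1} = p_n + (h/2)·(k1 + k2).
t=0.000000, p=-1.200000:
  k1 = f(0.000000, -1.200000) = 1.950000
  k2 = f(0.450000, -0.322500) = 3.285994
  p ← -1.200000 + (0.45/2)·(1.950000 + 3.285994) = -0.021901
t=0.450000, p=-0.021901:
  k1 = f(0.450000, -0.021901) = 3.389520
  k2 = f(0.900000, 1.503383) = 1.129840
  p ← -0.021901 + (0.45/2)·(3.389520 + 1.129840) = 0.994955
t=0.900000, p=0.994955:
  k1 = f(0.900000, 0.994955) = 2.400065
  k2 = f(1.350000, 2.074984) = -0.915559
  p ← 0.994955 + (0.45/2)·(2.400065 + (-0.915559)) = 1.328969
p(1.35) ≈ 1.3290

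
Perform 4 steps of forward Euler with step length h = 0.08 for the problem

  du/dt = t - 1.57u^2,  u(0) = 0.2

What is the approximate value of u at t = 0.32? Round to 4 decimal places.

Euler: u_{n+1} = u_n + h·f(t_n, u_n).
t=0.000000, u=0.200000: f=-0.062800 → u ← 0.200000 + 0.08·(-0.062800) = 0.194976
t=0.080000, u=0.194976: f=0.020315 → u ← 0.194976 + 0.08·0.020315 = 0.196601
t=0.160000, u=0.196601: f=0.099316 → u ← 0.196601 + 0.08·0.099316 = 0.204547
t=0.240000, u=0.204547: f=0.174312 → u ← 0.204547 + 0.08·0.174312 = 0.218492
u(0.32) ≈ 0.2185

0.2185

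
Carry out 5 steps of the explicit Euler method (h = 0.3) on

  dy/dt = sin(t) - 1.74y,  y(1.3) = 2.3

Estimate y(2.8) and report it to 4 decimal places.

Euler: y_{n+1} = y_n + h·f(t_n, y_n).
t=1.300000, y=2.300000: f=-3.038442 → y ← 2.300000 + 0.3·(-3.038442) = 1.388467
t=1.600000, y=1.388467: f=-1.416360 → y ← 1.388467 + 0.3·(-1.416360) = 0.963560
t=1.900000, y=0.963560: f=-0.730293 → y ← 0.963560 + 0.3·(-0.730293) = 0.744471
t=2.200000, y=0.744471: f=-0.486884 → y ← 0.744471 + 0.3·(-0.486884) = 0.598406
t=2.500000, y=0.598406: f=-0.442755 → y ← 0.598406 + 0.3·(-0.442755) = 0.465580
y(2.8) ≈ 0.4656

0.4656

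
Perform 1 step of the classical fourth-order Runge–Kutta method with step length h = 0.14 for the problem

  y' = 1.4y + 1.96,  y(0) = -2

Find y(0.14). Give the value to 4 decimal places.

-2.1299

RK4: k1 = f(x_n, y_n); k2 = f(x_n + h/2, y_n + (h/2)·k1); k3 = f(x_n + h/2, y_n + (h/2)·k2); k4 = f(x_n + h, y_n + h·k3); y_{n+1} = y_n + (h/6)·(k1 + 2k2 + 2k3 + k4).
x=0.000000, y=-2.000000:
  k1 = f(0.000000, -2.000000) = -0.840000
  k2 = f(0.070000, -2.058800) = -0.922320
  k3 = f(0.070000, -2.064562) = -0.930387
  k4 = f(0.140000, -2.130254) = -1.022356
  y ← -2.000000 + (0.14/6)·(k1 + 2k2 + 2k3 + k4) = -2.129915
y(0.14) ≈ -2.1299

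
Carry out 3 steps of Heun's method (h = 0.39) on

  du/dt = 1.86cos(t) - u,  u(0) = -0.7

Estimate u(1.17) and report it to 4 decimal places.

0.6521

Heun: k1 = f(t_n, u_n); k2 = f(t_n + h, u_n + h·k1); u_{n+1} = u_n + (h/2)·(k1 + k2).
t=0.000000, u=-0.700000:
  k1 = f(0.000000, -0.700000) = 2.560000
  k2 = f(0.390000, 0.298400) = 1.421931
  u ← -0.700000 + (0.39/2)·(2.560000 + 1.421931) = 0.076477
t=0.390000, u=0.076477:
  k1 = f(0.390000, 0.076477) = 1.643854
  k2 = f(0.780000, 0.717580) = 0.604719
  u ← 0.076477 + (0.39/2)·(1.643854 + 0.604719) = 0.514948
t=0.780000, u=0.514948:
  k1 = f(0.780000, 0.514948) = 0.807351
  k2 = f(1.170000, 0.829815) = -0.104133
  u ← 0.514948 + (0.39/2)·(0.807351 + (-0.104133)) = 0.652076
u(1.17) ≈ 0.6521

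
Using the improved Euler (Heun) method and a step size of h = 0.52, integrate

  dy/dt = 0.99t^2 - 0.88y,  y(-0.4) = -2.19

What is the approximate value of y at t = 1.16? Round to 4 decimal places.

-0.1094

Heun: k1 = f(t_n, y_n); k2 = f(t_n + h, y_n + h·k1); y_{n+1} = y_n + (h/2)·(k1 + k2).
t=-0.400000, y=-2.190000:
  k1 = f(-0.400000, -2.190000) = 2.085600
  k2 = f(0.120000, -1.105488) = 0.987085
  y ← -2.190000 + (0.52/2)·(2.085600 + 0.987085) = -1.391102
t=0.120000, y=-1.391102:
  k1 = f(0.120000, -1.391102) = 1.238426
  k2 = f(0.640000, -0.747120) = 1.062970
  y ← -1.391102 + (0.52/2)·(1.238426 + 1.062970) = -0.792739
t=0.640000, y=-0.792739:
  k1 = f(0.640000, -0.792739) = 1.103114
  k2 = f(1.160000, -0.219120) = 1.524969
  y ← -0.792739 + (0.52/2)·(1.103114 + 1.524969) = -0.109437
y(1.16) ≈ -0.1094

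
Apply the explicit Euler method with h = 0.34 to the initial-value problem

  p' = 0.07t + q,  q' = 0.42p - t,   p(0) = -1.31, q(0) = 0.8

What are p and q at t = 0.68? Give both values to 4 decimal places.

-0.8215, 0.3491

Euler on (p,q): p_{n+1} = p_n + h·p', q_{n+1} = q_n + h·q'.
0.000000: (-1.310000, 0.800000); f=(0.800000, -0.550200) → (-1.038000, 0.612932)
0.340000: (-1.038000, 0.612932); f=(0.636732, -0.775960) → (-0.821511, 0.349106)
(p(0.68), q(0.68)) ≈ (-0.8215, 0.3491)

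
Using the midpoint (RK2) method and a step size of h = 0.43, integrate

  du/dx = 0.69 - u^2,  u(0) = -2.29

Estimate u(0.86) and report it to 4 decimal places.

-113.2858

Midpoint: k1 = f(x_n, u_n); k2 = f(x_n + h/2, u_n + (h/2)·k1); u_{n+1} = u_n + h·k2.
x=0.000000, u=-2.290000:
  k1 = f(0.000000, -2.290000) = -4.554100
  k2 = f(0.215000, -3.269132) = -9.997221
  u ← -2.290000 + 0.43·(-9.997221) = -6.588805
x=0.430000, u=-6.588805:
  k1 = f(0.430000, -6.588805) = -42.722350
  k2 = f(0.645000, -15.774110) = -248.132555
  u ← -6.588805 + 0.43·(-248.132555) = -113.285803
u(0.86) ≈ -113.2858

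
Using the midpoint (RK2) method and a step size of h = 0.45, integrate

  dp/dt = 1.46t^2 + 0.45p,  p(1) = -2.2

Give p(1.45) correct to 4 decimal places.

-1.6382

Midpoint: k1 = f(t_n, p_n); k2 = f(t_n + h/2, p_n + (h/2)·k1); p_{n+1} = p_n + h·k2.
t=1.000000, p=-2.200000:
  k1 = f(1.000000, -2.200000) = 0.470000
  k2 = f(1.225000, -2.094250) = 1.248500
  p ← -2.200000 + 0.45·1.248500 = -1.638175
p(1.45) ≈ -1.6382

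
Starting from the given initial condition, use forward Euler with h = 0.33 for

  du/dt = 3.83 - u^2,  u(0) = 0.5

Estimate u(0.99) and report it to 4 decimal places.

Euler: u_{n+1} = u_n + h·f(t_n, u_n).
t=0.000000, u=0.500000: f=3.580000 → u ← 0.500000 + 0.33·3.580000 = 1.681400
t=0.330000, u=1.681400: f=1.002894 → u ← 1.681400 + 0.33·1.002894 = 2.012355
t=0.660000, u=2.012355: f=-0.219573 → u ← 2.012355 + 0.33·(-0.219573) = 1.939896
u(0.99) ≈ 1.9399

1.9399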